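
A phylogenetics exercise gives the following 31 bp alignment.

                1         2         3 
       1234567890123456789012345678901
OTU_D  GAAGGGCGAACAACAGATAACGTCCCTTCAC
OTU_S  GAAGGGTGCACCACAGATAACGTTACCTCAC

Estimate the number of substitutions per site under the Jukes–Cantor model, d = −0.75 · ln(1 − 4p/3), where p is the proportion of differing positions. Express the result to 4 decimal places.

Mismatches occur at site 7 (C/T), site 9 (A/C), site 12 (A/C), site 24 (C/T), site 25 (C/A), site 27 (T/C).
p = 6/31 = 0.193548.
d = −0.75 · ln(1 − (4/3)·0.193548) = −0.75 · ln(0.741936) = −0.75 · (-0.298492) = 0.2239.

0.2239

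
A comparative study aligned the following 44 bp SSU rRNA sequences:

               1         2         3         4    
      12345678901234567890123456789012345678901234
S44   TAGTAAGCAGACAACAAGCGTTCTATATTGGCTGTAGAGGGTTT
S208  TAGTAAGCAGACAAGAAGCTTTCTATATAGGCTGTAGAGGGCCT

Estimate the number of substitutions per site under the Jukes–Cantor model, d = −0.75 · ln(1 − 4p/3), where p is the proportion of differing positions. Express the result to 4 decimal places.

The sequences differ at positions 15 (C/G), 20 (G/T), 29 (T/A), 42 (T/C), 43 (T/C).
p = 5/44 = 0.113636.
d = −0.75 · ln(1 − (4/3)·0.113636) = −0.75 · ln(0.848485) = −0.75 · (-0.164303) = 0.1232.

0.1232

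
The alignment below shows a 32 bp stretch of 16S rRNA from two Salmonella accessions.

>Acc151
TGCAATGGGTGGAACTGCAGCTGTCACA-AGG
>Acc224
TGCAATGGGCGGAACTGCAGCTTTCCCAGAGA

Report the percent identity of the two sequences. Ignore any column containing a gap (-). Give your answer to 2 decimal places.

87.10%

Excluding the 1 gap column leaves 31 comparable sites.
The sequences differ at positions 10 (T/C), 23 (G/T), 26 (A/C), 32 (G/A).
27 of the 31 comparable sites match, so the percent identity is 27/31 × 100 = 87.10%.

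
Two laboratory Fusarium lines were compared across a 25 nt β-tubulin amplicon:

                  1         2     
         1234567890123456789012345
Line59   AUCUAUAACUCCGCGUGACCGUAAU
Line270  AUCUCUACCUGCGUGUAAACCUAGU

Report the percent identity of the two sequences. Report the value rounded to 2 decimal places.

68.00%

Differing sites — 5:A/C; 8:A/C; 11:C/G; 14:C/U; 17:G/A; 19:C/A; 21:G/C; 24:A/G.
17 of the 25 sites match, so the percent identity is 17/25 × 100 = 68.00%.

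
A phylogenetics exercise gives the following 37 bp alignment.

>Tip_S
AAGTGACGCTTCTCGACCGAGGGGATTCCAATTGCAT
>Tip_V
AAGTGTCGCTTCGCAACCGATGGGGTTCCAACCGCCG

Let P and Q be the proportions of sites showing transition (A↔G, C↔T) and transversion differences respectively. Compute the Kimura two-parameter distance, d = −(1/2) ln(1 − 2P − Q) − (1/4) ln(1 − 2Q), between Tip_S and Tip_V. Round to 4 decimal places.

0.2952

The sequences differ at positions 6 (A/T, transversion), 13 (T/G, transversion), 15 (G/A, transition), 21 (G/T, transversion), 25 (A/G, transition), 32 (T/C, transition), 33 (T/C, transition), 36 (A/C, transversion), 37 (T/G, transversion).
Of the 9 differences, 4 transitions and 5 transversions over 37 sites: P = 4/37 = 0.108108, Q = 5/37 = 0.135135.
d = −0.5·ln(0.648649) − 0.25·ln(0.729730) = −0.5·(-0.432864) − 0.25·(-0.315081) = 0.2952.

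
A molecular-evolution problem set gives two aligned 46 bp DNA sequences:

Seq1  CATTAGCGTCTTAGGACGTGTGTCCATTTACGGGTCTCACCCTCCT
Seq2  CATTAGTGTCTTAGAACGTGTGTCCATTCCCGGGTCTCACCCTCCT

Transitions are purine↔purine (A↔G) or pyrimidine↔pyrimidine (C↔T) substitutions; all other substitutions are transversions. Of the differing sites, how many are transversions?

1

The sequences differ at positions 7 (C/T, transition), 15 (G/A, transition), 29 (T/C, transition), 30 (A/C, transversion).
Of the 4 differences, 3 transitions and 1 transversion, so the answer is 1.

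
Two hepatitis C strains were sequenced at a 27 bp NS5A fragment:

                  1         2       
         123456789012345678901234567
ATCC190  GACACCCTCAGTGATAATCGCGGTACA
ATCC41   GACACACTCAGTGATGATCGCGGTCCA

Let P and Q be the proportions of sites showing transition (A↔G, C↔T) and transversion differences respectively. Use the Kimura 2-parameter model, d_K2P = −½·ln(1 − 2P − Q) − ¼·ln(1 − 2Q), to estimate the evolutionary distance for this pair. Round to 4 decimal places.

0.1203

Mismatches occur at site 6 (C/A, transversion), site 16 (A/G, transition), site 25 (A/C, transversion).
Of the 3 differences, 1 transition and 2 transversions over 27 sites: P = 1/27 = 0.037037, Q = 2/27 = 0.074074.
d = −0.5·ln(0.851852) − 0.25·ln(0.851852) = −0.5·(-0.160342) − 0.25·(-0.160342) = 0.1203.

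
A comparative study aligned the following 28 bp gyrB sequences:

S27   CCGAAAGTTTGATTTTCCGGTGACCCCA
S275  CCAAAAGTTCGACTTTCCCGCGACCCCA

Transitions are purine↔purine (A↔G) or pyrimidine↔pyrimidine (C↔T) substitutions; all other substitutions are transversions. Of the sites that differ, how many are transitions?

4

Mismatches occur at site 3 (G→A, transition), site 10 (T→C, transition), site 13 (T→C, transition), site 19 (G→C, transversion), site 21 (T→C, transition).
Of the 5 differences, 4 transitions and 1 transversion, so the answer is 4.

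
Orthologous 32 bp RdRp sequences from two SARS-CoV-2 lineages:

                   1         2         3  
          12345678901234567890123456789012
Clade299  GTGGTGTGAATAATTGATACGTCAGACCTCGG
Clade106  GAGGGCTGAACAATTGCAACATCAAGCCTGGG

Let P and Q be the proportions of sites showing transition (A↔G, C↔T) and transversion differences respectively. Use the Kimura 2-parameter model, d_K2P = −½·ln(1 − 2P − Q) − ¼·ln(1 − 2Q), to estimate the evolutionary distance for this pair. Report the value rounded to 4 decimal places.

The sequences differ at positions 2 (T/A, transversion), 5 (T/G, transversion), 6 (G/C, transversion), 11 (T/C, transition), 17 (A/C, transversion), 18 (T/A, transversion), 21 (G/A, transition), 25 (G/A, transition), 26 (A/G, transition), 30 (C/G, transversion).
Of the 10 differences, 4 transitions and 6 transversions over 32 sites: P = 4/32 = 0.125000, Q = 6/32 = 0.187500.
d = −0.5·ln(0.562500) − 0.25·ln(0.625000) = −0.5·(-0.575364) − 0.25·(-0.470004) = 0.4052.

0.4052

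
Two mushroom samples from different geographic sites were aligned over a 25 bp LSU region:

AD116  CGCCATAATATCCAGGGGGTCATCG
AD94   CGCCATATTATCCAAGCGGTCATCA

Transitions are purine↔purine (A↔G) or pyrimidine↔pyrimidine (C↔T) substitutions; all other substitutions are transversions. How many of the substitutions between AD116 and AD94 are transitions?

2

The sequences differ at positions 8 (A/T, transversion), 15 (G/A, transition), 17 (G/C, transversion), 25 (G/A, transition).
Of the 4 differences, 2 transitions and 2 transversions, so the answer is 2.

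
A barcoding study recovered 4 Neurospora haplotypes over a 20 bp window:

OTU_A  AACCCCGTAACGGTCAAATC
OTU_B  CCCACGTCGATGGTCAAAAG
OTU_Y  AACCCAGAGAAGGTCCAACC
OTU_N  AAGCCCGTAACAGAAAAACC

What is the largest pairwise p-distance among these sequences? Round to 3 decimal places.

0.700

Pairwise Hamming distances:
  OTU_A vs OTU_B: 10
  OTU_A vs OTU_Y: 6
  OTU_A vs OTU_N: 5
  OTU_B vs OTU_Y: 10
  OTU_B vs OTU_N: 14
  OTU_Y vs OTU_N: 9
The largest is 14 mismatches, between OTU_B and OTU_N; p = 14/20 = 0.700.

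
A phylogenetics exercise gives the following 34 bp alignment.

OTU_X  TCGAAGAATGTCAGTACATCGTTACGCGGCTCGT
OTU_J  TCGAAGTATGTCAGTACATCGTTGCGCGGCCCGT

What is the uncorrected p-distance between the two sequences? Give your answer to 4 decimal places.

The sequences differ at positions 7 (A/T), 24 (A/G), 31 (T/C).
There are 3 differences over 34 sites, so p = 3/34 = 0.0882.

0.0882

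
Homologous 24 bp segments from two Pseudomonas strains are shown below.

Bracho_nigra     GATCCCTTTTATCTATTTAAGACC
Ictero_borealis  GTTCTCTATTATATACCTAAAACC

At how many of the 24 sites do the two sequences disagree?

The sequences differ at positions 2 (A/T), 5 (C/T), 8 (T/A), 13 (C/A), 16 (T/C), 17 (T/C), 21 (G/A).
That gives 7 mismatches out of 24 aligned sites, so the Hamming distance is 7.

7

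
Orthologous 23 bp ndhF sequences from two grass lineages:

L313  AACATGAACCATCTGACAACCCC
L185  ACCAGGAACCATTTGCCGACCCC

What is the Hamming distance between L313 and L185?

Mismatches occur at site 2 (A/C), site 5 (T/G), site 13 (C/T), site 16 (A/C), site 18 (A/G).
That gives 5 mismatches out of 23 aligned sites, so the Hamming distance is 5.

5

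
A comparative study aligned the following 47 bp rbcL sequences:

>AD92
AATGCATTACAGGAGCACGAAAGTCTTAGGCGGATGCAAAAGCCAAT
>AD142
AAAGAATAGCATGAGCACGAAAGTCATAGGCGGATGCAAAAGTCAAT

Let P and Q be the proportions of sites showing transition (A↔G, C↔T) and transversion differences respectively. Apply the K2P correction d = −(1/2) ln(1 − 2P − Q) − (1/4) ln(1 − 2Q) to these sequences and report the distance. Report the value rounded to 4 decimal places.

0.1661

The sequences differ at positions 3 (T/A, transversion), 5 (C/A, transversion), 8 (T/A, transversion), 9 (A/G, transition), 12 (G/T, transversion), 26 (T/A, transversion), 43 (C/T, transition).
Of the 7 differences, 2 transitions and 5 transversions over 47 sites: P = 2/47 = 0.042553, Q = 5/47 = 0.106383.
d = −0.5·ln(0.808511) − 0.25·ln(0.787234) = −0.5·(-0.212561) − 0.25·(-0.239230) = 0.1661.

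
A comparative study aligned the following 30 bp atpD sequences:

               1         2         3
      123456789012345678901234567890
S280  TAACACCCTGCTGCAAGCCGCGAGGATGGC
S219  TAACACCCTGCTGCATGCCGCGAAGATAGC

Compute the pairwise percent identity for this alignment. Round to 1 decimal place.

Mismatches occur at site 16 (A/T), site 24 (G/A), site 28 (G/A).
27 of the 30 sites match, so the percent identity is 27/30 × 100 = 90.0%.

90.0%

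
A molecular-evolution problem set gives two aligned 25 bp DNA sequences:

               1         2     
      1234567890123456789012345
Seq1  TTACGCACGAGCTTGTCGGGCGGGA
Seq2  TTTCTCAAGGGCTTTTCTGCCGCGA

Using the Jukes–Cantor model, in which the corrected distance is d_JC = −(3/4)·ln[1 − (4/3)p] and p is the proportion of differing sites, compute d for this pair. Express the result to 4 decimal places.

The sequences differ at positions 3 (A/T), 5 (G/T), 8 (C/A), 10 (A/G), 15 (G/T), 18 (G/T), 20 (G/C), 23 (G/C).
p = 8/25 = 0.320000.
d = −0.75 · ln(1 − (4/3)·0.320000) = −0.75 · ln(0.573333) = −0.75 · (-0.556289) = 0.4172.

0.4172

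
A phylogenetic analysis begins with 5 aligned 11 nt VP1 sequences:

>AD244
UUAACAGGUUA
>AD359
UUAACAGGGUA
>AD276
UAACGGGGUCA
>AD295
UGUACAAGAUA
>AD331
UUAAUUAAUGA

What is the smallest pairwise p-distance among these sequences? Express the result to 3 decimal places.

0.091

Pairwise Hamming distances:
  AD244 vs AD359: 1
  AD244 vs AD276: 5
  AD244 vs AD295: 4
  AD244 vs AD331: 5
  AD359 vs AD276: 6
  AD359 vs AD295: 4
  AD359 vs AD331: 6
  AD276 vs AD295: 8
  AD276 vs AD331: 7
  AD295 vs AD331: 7
The smallest is 1 mismatch, between AD244 and AD359; p = 1/11 = 0.091.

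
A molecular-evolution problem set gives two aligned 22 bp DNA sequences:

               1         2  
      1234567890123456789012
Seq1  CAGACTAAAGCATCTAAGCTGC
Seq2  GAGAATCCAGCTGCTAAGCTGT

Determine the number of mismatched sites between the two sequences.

7

Differing sites — 1:C/G; 5:C/A; 7:A/C; 8:A/C; 12:A/T; 13:T/G; 22:C/T.
That gives 7 mismatches out of 22 aligned sites, so the Hamming distance is 7.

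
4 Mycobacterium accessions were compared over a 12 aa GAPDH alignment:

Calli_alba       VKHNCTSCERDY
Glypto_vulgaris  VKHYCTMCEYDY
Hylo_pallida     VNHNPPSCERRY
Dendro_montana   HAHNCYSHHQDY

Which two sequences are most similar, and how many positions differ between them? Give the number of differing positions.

3

Pairwise Hamming distances:
  Calli_alba vs Glypto_vulgaris: 3
  Calli_alba vs Hylo_pallida: 4
  Calli_alba vs Dendro_montana: 6
  Glypto_vulgaris vs Hylo_pallida: 7
  Glypto_vulgaris vs Dendro_montana: 8
  Hylo_pallida vs Dendro_montana: 8
The smallest is 3, between Calli_alba and Glypto_vulgaris.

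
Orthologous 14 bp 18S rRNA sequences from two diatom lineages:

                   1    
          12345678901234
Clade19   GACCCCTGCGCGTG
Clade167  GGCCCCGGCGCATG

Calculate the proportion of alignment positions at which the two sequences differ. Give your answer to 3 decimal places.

The sequences differ at positions 2 (A/G), 7 (T/G), 12 (G/A).
There are 3 differences over 14 sites, so p = 3/14 = 0.214.

0.214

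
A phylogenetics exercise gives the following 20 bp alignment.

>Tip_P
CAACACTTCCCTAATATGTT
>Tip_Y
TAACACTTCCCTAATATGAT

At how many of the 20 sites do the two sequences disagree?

Mismatches occur at site 1 (C/T), site 19 (T/A).
That gives 2 mismatches out of 20 aligned sites, so the Hamming distance is 2.

2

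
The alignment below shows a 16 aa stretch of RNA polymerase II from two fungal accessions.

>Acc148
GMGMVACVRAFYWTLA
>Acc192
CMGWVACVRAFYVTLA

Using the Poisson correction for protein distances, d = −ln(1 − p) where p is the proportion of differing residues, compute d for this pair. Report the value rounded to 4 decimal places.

Mismatches occur at site 1 (G/C), site 4 (M/W), site 13 (W/V).
p = 3/16 = 0.187500.
d = −ln(1 − 0.187500) = −ln(0.812500) = 0.2076.

0.2076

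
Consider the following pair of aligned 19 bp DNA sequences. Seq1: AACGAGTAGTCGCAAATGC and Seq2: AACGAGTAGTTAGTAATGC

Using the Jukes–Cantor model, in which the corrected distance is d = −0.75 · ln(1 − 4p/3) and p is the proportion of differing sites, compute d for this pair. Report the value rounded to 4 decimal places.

The sequences differ at positions 11 (C/T), 12 (G/A), 13 (C/G), 14 (A/T).
p = 4/19 = 0.210526.
d = −0.75 · ln(1 − (4/3)·0.210526) = −0.75 · ln(0.719299) = −0.75 · (-0.329478) = 0.2471.

0.2471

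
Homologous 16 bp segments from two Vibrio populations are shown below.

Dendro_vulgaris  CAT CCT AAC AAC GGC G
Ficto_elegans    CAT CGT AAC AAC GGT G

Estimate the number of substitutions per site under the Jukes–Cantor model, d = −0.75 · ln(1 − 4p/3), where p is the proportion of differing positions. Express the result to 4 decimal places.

0.1367

The sequences differ at positions 5 (C/G), 15 (C/T).
p = 2/16 = 0.125000.
d = −0.75 · ln(1 − (4/3)·0.125000) = −0.75 · ln(0.833333) = −0.75 · (-0.182322) = 0.1367.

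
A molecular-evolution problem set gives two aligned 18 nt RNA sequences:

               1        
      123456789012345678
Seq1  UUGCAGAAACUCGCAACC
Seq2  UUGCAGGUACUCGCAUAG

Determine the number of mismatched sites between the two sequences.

5

Mismatches occur at site 7 (A→G), site 8 (A→U), site 16 (A→U), site 17 (C→A), site 18 (C→G).
That gives 5 mismatches out of 18 aligned sites, so the Hamming distance is 5.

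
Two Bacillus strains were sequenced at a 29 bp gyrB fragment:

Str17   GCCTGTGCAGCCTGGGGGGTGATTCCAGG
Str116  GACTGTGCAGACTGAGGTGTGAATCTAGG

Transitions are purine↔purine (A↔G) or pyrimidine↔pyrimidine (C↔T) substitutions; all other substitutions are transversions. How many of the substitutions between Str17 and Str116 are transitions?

The sequences differ at positions 2 (C/A, transversion), 11 (C/A, transversion), 15 (G/A, transition), 18 (G/T, transversion), 23 (T/A, transversion), 26 (C/T, transition).
Of the 6 differences, 2 transitions and 4 transversions, so the answer is 2.

2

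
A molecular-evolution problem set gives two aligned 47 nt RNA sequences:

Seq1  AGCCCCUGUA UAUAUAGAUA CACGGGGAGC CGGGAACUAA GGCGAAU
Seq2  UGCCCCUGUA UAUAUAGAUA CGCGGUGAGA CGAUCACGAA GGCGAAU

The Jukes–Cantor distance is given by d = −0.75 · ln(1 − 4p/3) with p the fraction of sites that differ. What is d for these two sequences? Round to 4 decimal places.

Mismatches occur at site 1 (A→U), site 22 (A→G), site 26 (G→U), site 30 (C→A), site 33 (G→A), site 34 (G→U), site 35 (A→C), site 38 (U→G).
p = 8/47 = 0.170213.
d = −0.75 · ln(1 − (4/3)·0.170213) = −0.75 · ln(0.773049) = −0.75 · (-0.257413) = 0.1931.

0.1931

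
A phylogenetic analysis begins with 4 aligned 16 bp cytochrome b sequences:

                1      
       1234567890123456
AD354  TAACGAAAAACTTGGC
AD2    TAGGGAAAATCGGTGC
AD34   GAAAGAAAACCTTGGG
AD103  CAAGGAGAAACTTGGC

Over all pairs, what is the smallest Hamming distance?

Pairwise Hamming distances:
  AD354 vs AD2: 6
  AD354 vs AD34: 4
  AD354 vs AD103: 3
  AD2 vs AD34: 8
  AD2 vs AD103: 7
  AD34 vs AD103: 5
The smallest is 3, between AD354 and AD103.

3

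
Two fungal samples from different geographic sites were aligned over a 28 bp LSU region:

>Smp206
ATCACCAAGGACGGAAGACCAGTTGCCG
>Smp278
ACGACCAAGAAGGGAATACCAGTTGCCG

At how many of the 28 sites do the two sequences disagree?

Mismatches occur at site 2 (T→C), site 3 (C→G), site 10 (G→A), site 12 (C→G), site 17 (G→T).
That gives 5 mismatches out of 28 aligned sites, so the Hamming distance is 5.

5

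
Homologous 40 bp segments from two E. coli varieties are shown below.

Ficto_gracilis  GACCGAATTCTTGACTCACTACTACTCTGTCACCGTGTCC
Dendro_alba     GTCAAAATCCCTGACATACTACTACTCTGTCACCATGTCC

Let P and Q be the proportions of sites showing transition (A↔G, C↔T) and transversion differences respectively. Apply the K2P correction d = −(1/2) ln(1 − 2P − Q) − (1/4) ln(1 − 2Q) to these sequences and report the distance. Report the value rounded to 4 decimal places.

0.2372

The sequences differ at positions 2 (A/T, transversion), 4 (C/A, transversion), 5 (G/A, transition), 9 (T/C, transition), 11 (T/C, transition), 16 (T/A, transversion), 17 (C/T, transition), 35 (G/A, transition).
Of the 8 differences, 5 transitions and 3 transversions over 40 sites: P = 5/40 = 0.125000, Q = 3/40 = 0.075000.
d = −0.5·ln(0.675000) − 0.25·ln(0.850000) = −0.5·(-0.393043) − 0.25·(-0.162519) = 0.2372.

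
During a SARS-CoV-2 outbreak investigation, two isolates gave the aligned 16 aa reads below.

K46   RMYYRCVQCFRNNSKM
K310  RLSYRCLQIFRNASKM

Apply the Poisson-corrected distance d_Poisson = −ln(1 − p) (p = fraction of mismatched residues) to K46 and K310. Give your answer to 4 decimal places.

The sequences differ at positions 2 (M/L), 3 (Y/S), 7 (V/L), 9 (C/I), 13 (N/A).
p = 5/16 = 0.312500.
d = −ln(1 − 0.312500) = −ln(0.687500) = 0.3747.

0.3747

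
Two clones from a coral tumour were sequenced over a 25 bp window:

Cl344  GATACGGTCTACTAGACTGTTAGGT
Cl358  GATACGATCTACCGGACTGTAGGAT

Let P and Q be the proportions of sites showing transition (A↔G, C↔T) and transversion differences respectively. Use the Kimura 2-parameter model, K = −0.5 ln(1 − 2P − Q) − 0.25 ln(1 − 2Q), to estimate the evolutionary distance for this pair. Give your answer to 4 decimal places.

0.3108

Differing sites — 7:G/A (Ti); 13:T/C (Ti); 14:A/G (Ti); 21:T/A (Tv); 22:A/G (Ti); 24:G/A (Ti).
Of the 6 differences, 5 transitions and 1 transversion over 25 sites: P = 5/25 = 0.200000, Q = 1/25 = 0.040000.
d = −0.5·ln(0.560000) − 0.25·ln(0.920000) = −0.5·(-0.579818) − 0.25·(-0.083382) = 0.3108.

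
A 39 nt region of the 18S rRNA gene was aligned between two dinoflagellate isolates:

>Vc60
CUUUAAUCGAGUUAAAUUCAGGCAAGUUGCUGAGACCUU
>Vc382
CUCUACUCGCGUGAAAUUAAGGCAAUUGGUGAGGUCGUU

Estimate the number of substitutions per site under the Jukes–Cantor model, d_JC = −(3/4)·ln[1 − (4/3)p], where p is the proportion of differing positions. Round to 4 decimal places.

0.4408

Mismatches occur at site 3 (U→C), site 6 (A→C), site 10 (A→C), site 13 (U→G), site 19 (C→A), site 26 (G→U), site 28 (U→G), site 30 (C→U), site 31 (U→G), site 32 (G→A), site 33 (A→G), site 35 (A→U), site 37 (C→G).
p = 13/39 = 0.333333.
d = −0.75 · ln(1 − (4/3)·0.333333) = −0.75 · ln(0.555556) = −0.75 · (-0.587786) = 0.4408.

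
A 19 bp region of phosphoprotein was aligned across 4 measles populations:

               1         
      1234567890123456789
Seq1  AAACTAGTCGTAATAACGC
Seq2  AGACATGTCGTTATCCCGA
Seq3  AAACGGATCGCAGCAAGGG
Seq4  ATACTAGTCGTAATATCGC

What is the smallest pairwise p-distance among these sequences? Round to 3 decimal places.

Pairwise Hamming distances:
  Seq1 vs Seq2: 7
  Seq1 vs Seq3: 8
  Seq1 vs Seq4: 2
  Seq2 vs Seq3: 12
  Seq2 vs Seq4: 7
  Seq3 vs Seq4: 10
The smallest is 2 mismatches, between Seq1 and Seq4; p = 2/19 = 0.105.

0.105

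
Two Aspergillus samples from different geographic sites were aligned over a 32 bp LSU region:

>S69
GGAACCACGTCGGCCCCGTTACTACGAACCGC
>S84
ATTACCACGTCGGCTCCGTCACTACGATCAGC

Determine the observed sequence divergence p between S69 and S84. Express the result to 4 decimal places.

0.2188

The sequences differ at positions 1 (G/A), 2 (G/T), 3 (A/T), 15 (C/T), 20 (T/C), 28 (A/T), 30 (C/A).
There are 7 differences over 32 sites, so p = 7/32 = 0.2188.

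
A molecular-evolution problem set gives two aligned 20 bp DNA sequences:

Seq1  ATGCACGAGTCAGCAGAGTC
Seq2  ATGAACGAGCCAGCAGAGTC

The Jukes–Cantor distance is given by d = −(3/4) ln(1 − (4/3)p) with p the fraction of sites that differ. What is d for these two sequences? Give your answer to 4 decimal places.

0.1073

Differing sites — 4:C/A; 10:T/C.
p = 2/20 = 0.100000.
d = −0.75 · ln(1 − (4/3)·0.100000) = −0.75 · ln(0.866667) = −0.75 · (-0.143100) = 0.1073.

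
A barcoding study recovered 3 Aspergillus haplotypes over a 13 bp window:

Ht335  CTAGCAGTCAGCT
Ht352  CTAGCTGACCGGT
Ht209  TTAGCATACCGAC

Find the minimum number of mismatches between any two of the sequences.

4

Pairwise Hamming distances:
  Ht335 vs Ht352: 4
  Ht335 vs Ht209: 6
  Ht352 vs Ht209: 5
The smallest is 4, between Ht335 and Ht352.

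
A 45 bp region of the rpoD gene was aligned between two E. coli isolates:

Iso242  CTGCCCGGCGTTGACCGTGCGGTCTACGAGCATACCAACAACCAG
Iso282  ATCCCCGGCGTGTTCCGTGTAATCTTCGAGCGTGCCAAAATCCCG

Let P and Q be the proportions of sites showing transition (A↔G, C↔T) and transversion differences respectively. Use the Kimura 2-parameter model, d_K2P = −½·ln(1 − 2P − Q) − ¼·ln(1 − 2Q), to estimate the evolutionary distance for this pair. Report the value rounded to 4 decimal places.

The sequences differ at positions 1 (C/A, transversion), 3 (G/C, transversion), 12 (T/G, transversion), 13 (G/T, transversion), 14 (A/T, transversion), 20 (C/T, transition), 21 (G/A, transition), 22 (G/A, transition), 26 (A/T, transversion), 32 (A/G, transition), 34 (A/G, transition), 39 (C/A, transversion), 41 (A/T, transversion), 44 (A/C, transversion).
Of the 14 differences, 5 transitions and 9 transversions over 45 sites: P = 5/45 = 0.111111, Q = 9/45 = 0.200000.
d = −0.5·ln(0.577778) − 0.25·ln(0.600000) = −0.5·(-0.548566) − 0.25·(-0.510826) = 0.4020.

0.4020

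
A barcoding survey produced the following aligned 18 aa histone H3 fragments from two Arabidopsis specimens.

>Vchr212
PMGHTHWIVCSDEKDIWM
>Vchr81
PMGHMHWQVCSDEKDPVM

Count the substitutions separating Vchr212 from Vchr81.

4

The sequences differ at positions 5 (T/M), 8 (I/Q), 16 (I/P), 17 (W/V).
That gives 4 mismatches out of 18 aligned sites, so the Hamming distance is 4.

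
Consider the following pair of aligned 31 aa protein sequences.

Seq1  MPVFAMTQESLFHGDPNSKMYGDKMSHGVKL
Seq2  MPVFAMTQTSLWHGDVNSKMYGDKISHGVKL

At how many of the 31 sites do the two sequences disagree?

The sequences differ at positions 9 (E/T), 12 (F/W), 16 (P/V), 25 (M/I).
That gives 4 mismatches out of 31 aligned sites, so the Hamming distance is 4.

4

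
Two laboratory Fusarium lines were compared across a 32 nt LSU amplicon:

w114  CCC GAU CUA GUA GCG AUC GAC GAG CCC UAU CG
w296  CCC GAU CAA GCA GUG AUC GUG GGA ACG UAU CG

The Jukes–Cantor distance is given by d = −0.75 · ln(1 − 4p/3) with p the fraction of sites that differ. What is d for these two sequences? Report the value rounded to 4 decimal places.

0.3525

The sequences differ at positions 8 (U/A), 11 (U/C), 14 (C/U), 20 (A/U), 21 (C/G), 23 (A/G), 24 (G/A), 25 (C/A), 27 (C/G).
p = 9/32 = 0.281250.
d = −0.75 · ln(1 − (4/3)·0.281250) = −0.75 · ln(0.625000) = −0.75 · (-0.470004) = 0.3525.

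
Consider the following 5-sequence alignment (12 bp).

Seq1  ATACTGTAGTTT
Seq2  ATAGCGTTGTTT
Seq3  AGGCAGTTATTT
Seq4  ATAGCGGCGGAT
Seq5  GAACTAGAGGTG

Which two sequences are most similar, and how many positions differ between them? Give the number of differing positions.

3

Pairwise Hamming distances:
  Seq1 vs Seq2: 3
  Seq1 vs Seq3: 5
  Seq1 vs Seq4: 6
  Seq1 vs Seq5: 6
  Seq2 vs Seq3: 5
  Seq2 vs Seq4: 4
  Seq2 vs Seq5: 9
  Seq3 vs Seq4: 9
  Seq3 vs Seq5: 10
  Seq4 vs Seq5: 8
The smallest is 3, between Seq1 and Seq2.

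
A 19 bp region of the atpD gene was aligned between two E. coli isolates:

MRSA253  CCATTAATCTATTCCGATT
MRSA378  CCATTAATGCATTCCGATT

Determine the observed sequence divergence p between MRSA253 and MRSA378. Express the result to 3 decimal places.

0.105

The sequences differ at positions 9 (C/G), 10 (T/C).
There are 2 differences over 19 sites, so p = 2/19 = 0.105.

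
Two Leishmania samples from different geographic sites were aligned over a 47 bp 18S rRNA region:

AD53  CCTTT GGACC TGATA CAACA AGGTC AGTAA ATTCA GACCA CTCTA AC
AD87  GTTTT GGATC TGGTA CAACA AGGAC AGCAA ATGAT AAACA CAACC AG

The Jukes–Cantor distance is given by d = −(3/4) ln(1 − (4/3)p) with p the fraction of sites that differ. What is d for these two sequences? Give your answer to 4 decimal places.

Mismatches occur at site 1 (C↔G), site 2 (C↔T), site 9 (C↔T), site 13 (A↔G), site 24 (T↔A), site 28 (T↔C), site 33 (T↔G), site 34 (C↔A), site 35 (A↔T), site 36 (G↔A), site 38 (C↔A), site 42 (T↔A), site 43 (C↔A), site 44 (T↔C), site 45 (A↔C), site 47 (C↔G).
p = 16/47 = 0.340426.
d = −0.75 · ln(1 − (4/3)·0.340426) = −0.75 · ln(0.546099) = −0.75 · (-0.604955) = 0.4537.

0.4537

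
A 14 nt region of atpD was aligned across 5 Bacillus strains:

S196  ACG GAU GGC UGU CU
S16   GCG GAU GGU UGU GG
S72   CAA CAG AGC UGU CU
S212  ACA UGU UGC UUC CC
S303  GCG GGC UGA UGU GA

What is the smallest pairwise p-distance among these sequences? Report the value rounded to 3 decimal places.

0.286

Pairwise Hamming distances:
  S196 vs S16: 4
  S196 vs S72: 6
  S196 vs S212: 7
  S196 vs S303: 7
  S16 vs S72: 9
  S16 vs S212: 10
  S16 vs S303: 5
  S72 vs S212: 9
  S72 vs S303: 10
  S212 vs S303: 9
The smallest is 4 mismatches, between S196 and S16; p = 4/14 = 0.286.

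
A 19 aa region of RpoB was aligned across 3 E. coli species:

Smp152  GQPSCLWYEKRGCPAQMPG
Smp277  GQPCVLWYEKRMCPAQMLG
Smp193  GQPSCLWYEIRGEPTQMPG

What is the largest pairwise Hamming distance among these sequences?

7

Pairwise Hamming distances:
  Smp152 vs Smp277: 4
  Smp152 vs Smp193: 3
  Smp277 vs Smp193: 7
The largest is 7, between Smp277 and Smp193.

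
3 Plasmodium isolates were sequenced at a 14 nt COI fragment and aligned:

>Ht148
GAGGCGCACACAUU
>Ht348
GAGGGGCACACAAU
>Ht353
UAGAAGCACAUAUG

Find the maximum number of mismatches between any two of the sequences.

Pairwise Hamming distances:
  Ht148 vs Ht348: 2
  Ht148 vs Ht353: 5
  Ht348 vs Ht353: 6
The largest is 6, between Ht348 and Ht353.

6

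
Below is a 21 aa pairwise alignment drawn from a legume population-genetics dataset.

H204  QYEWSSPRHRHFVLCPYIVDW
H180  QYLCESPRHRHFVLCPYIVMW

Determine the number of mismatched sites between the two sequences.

4

The sequences differ at positions 3 (E/L), 4 (W/C), 5 (S/E), 20 (D/M).
That gives 4 mismatches out of 21 aligned sites, so the Hamming distance is 4.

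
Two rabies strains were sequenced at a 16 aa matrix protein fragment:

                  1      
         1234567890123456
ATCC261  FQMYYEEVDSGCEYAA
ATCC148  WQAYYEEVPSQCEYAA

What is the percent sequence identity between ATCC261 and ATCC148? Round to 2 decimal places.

75.00%

The sequences differ at positions 1 (F/W), 3 (M/A), 9 (D/P), 11 (G/Q).
12 of the 16 sites match, so the percent identity is 12/16 × 100 = 75.00%.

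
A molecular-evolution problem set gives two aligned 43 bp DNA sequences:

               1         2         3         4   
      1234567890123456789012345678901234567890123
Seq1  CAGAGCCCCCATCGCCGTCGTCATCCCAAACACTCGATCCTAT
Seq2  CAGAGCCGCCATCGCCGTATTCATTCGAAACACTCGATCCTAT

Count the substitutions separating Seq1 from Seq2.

5

The sequences differ at positions 8 (C/G), 19 (C/A), 20 (G/T), 25 (C/T), 27 (C/G).
That gives 5 mismatches out of 43 aligned sites, so the Hamming distance is 5.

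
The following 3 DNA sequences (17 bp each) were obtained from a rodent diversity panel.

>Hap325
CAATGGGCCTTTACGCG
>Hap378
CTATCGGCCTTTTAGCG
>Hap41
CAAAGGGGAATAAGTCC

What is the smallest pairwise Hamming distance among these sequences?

4

Pairwise Hamming distances:
  Hap325 vs Hap378: 4
  Hap325 vs Hap41: 8
  Hap378 vs Hap41: 11
The smallest is 4, between Hap325 and Hap378.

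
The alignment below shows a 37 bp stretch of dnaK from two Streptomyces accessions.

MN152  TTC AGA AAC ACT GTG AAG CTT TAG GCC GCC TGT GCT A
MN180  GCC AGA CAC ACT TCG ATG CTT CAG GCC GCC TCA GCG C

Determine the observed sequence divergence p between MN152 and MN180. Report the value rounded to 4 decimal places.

0.2973

Mismatches occur at site 1 (T↔G), site 2 (T↔C), site 7 (A↔C), site 13 (G↔T), site 14 (T↔C), site 17 (A↔T), site 22 (T↔C), site 32 (G↔C), site 33 (T↔A), site 36 (T↔G), site 37 (A↔C).
There are 11 differences over 37 sites, so p = 11/37 = 0.2973.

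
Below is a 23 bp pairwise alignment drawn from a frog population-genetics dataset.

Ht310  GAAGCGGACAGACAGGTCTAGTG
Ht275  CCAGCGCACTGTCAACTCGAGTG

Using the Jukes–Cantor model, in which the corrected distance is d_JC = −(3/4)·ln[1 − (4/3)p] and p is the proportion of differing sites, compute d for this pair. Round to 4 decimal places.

0.4674

Differing sites — 1:G/C; 2:A/C; 7:G/C; 10:A/T; 12:A/T; 15:G/A; 16:G/C; 19:T/G.
p = 8/23 = 0.347826.
d = −0.75 · ln(1 − (4/3)·0.347826) = −0.75 · ln(0.536232) = −0.75 · (-0.623188) = 0.4674.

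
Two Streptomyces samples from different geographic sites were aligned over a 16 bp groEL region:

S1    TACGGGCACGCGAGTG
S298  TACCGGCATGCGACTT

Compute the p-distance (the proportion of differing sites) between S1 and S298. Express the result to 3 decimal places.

Mismatches occur at site 4 (G↔C), site 9 (C↔T), site 14 (G↔C), site 16 (G↔T).
There are 4 differences over 16 sites, so p = 4/16 = 0.250.

0.250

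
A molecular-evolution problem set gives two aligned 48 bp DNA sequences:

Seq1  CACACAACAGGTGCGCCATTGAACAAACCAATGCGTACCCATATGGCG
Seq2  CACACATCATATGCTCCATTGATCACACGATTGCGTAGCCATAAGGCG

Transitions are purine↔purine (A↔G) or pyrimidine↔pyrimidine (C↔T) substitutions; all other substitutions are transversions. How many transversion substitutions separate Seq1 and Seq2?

9

The sequences differ at positions 7 (A/T, transversion), 10 (G/T, transversion), 11 (G/A, transition), 15 (G/T, transversion), 23 (A/T, transversion), 26 (A/C, transversion), 29 (C/G, transversion), 31 (A/T, transversion), 38 (C/G, transversion), 44 (T/A, transversion).
Of the 10 differences, 1 transition and 9 transversions, so the answer is 9.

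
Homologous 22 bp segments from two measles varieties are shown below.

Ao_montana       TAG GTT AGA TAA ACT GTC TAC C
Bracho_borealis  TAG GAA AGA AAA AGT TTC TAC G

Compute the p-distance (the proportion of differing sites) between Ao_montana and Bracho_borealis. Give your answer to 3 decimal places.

0.273

Mismatches occur at site 5 (T→A), site 6 (T→A), site 10 (T→A), site 14 (C→G), site 16 (G→T), site 22 (C→G).
There are 6 differences over 22 sites, so p = 6/22 = 0.273.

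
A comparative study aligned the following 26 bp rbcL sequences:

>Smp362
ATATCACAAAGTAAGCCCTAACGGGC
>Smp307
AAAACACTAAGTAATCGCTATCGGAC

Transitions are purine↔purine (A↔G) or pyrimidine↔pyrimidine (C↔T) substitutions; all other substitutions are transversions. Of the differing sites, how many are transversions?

6

The sequences differ at positions 2 (T/A, transversion), 4 (T/A, transversion), 8 (A/T, transversion), 15 (G/T, transversion), 17 (C/G, transversion), 21 (A/T, transversion), 25 (G/A, transition).
Of the 7 differences, 1 transition and 6 transversions, so the answer is 6.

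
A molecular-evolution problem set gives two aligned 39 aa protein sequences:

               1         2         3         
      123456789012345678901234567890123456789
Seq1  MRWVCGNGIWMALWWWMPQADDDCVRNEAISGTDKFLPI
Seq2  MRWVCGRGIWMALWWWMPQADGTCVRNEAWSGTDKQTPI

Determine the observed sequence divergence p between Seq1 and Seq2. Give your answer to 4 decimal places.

The sequences differ at positions 7 (N/R), 22 (D/G), 23 (D/T), 30 (I/W), 36 (F/Q), 37 (L/T).
There are 6 differences over 39 sites, so p = 6/39 = 0.1538.

0.1538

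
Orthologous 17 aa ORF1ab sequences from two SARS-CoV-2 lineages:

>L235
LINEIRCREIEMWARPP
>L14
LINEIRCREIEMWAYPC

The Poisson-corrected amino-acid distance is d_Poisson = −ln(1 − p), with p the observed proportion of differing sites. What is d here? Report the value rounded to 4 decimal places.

Differing sites — 15:R/Y; 17:P/C.
p = 2/17 = 0.117647.
d = −ln(1 − 0.117647) = −ln(0.882353) = 0.1252.

0.1252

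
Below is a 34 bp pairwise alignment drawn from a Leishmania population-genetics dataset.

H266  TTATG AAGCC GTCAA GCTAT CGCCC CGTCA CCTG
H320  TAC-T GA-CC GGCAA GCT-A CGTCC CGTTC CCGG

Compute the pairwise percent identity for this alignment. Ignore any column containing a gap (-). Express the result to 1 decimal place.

67.7%

Excluding the 3 gap columns leaves 31 comparable sites.
Differing sites — 2:T/A; 3:A/C; 5:G/T; 6:A/G; 12:T/G; 20:T/A; 23:C/T; 29:C/T; 30:A/C; 33:T/G.
21 of the 31 comparable sites match, so the percent identity is 21/31 × 100 = 67.7%.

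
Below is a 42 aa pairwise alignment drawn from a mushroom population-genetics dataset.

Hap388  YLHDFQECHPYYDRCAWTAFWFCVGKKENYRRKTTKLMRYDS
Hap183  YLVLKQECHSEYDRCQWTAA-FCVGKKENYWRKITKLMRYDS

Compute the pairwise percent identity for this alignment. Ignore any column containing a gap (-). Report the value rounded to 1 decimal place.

78.0%

Excluding the 1 gap column leaves 41 comparable sites.
Differing sites — 3:H/V; 4:D/L; 5:F/K; 10:P/S; 11:Y/E; 16:A/Q; 20:F/A; 31:R/W; 34:T/I.
32 of the 41 comparable sites match, so the percent identity is 32/41 × 100 = 78.0%.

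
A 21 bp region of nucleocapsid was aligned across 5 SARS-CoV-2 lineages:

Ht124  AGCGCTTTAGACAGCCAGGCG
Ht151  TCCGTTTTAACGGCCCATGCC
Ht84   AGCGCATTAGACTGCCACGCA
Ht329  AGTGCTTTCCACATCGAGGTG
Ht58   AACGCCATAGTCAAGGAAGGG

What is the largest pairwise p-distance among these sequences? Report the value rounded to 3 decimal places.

Pairwise Hamming distances:
  Ht124 vs Ht151: 10
  Ht124 vs Ht84: 4
  Ht124 vs Ht329: 6
  Ht124 vs Ht58: 9
  Ht151 vs Ht84: 11
  Ht151 vs Ht329: 14
  Ht151 vs Ht58: 15
  Ht84 vs Ht329: 10
  Ht84 vs Ht58: 11
  Ht329 vs Ht58: 11
The largest is 15 mismatches, between Ht151 and Ht58; p = 15/21 = 0.714.

0.714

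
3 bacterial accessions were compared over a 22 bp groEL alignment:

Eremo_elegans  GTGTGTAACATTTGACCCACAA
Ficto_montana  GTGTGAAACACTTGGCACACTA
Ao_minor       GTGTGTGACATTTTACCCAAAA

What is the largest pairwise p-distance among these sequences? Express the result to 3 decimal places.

0.364

Pairwise Hamming distances:
  Eremo_elegans vs Ficto_montana: 5
  Eremo_elegans vs Ao_minor: 3
  Ficto_montana vs Ao_minor: 8
The largest is 8 mismatches, between Ficto_montana and Ao_minor; p = 8/22 = 0.364.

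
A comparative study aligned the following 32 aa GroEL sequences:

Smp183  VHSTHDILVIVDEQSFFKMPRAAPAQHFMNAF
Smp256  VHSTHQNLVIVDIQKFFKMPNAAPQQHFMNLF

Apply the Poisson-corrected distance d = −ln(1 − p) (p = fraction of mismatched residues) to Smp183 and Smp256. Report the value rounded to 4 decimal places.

0.2469

Mismatches occur at site 6 (D→Q), site 7 (I→N), site 13 (E→I), site 15 (S→K), site 21 (R→N), site 25 (A→Q), site 31 (A→L).
p = 7/32 = 0.218750.
d = −ln(1 − 0.218750) = −ln(0.781250) = 0.2469.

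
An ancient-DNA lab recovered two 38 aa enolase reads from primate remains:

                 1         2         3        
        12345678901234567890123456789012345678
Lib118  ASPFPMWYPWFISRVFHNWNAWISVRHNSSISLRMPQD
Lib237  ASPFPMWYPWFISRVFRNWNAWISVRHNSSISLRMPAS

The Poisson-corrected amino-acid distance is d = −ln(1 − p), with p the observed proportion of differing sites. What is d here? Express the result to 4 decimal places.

Differing sites — 17:H/R; 37:Q/A; 38:D/S.
p = 3/38 = 0.078947.
d = −ln(1 − 0.078947) = −ln(0.921053) = 0.0822.

0.0822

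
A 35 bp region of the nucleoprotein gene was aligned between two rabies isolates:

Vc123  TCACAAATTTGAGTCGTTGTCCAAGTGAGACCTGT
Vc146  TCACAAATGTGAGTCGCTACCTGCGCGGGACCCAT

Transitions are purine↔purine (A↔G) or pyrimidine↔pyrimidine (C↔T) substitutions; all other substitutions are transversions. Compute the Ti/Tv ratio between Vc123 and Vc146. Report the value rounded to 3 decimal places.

4.500

Mismatches occur at site 9 (T/G, transversion), site 17 (T/C, transition), site 19 (G/A, transition), site 20 (T/C, transition), site 22 (C/T, transition), site 23 (A/G, transition), site 24 (A/C, transversion), site 26 (T/C, transition), site 28 (A/G, transition), site 33 (T/C, transition), site 34 (G/A, transition).
Of the 11 differences, 9 transitions and 2 transversions, so Ti/Tv = 9/2 = 4.500.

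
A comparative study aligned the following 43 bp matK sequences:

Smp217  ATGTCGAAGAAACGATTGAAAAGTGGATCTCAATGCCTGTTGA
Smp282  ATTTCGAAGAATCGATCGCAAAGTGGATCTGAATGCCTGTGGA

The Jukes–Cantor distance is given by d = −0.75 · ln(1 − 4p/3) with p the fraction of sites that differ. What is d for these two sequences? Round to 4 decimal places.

The sequences differ at positions 3 (G/T), 12 (A/T), 17 (T/C), 19 (A/C), 31 (C/G), 41 (T/G).
p = 6/43 = 0.139535.
d = −0.75 · ln(1 − (4/3)·0.139535) = −0.75 · ln(0.813953) = −0.75 · (-0.205853) = 0.1544.

0.1544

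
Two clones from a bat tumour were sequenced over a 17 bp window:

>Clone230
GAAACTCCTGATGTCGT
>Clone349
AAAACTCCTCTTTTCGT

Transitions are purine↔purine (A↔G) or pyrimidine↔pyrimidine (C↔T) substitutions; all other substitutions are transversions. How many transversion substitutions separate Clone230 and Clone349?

3

The sequences differ at positions 1 (G/A, transition), 10 (G/C, transversion), 11 (A/T, transversion), 13 (G/T, transversion).
Of the 4 differences, 1 transition and 3 transversions, so the answer is 3.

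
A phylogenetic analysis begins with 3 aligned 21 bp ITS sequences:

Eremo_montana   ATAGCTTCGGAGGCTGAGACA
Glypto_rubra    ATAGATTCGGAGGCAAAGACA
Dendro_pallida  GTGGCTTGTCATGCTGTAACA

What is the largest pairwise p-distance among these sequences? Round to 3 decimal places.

Pairwise Hamming distances:
  Eremo_montana vs Glypto_rubra: 3
  Eremo_montana vs Dendro_pallida: 8
  Glypto_rubra vs Dendro_pallida: 11
The largest is 11 mismatches, between Glypto_rubra and Dendro_pallida; p = 11/21 = 0.524.

0.524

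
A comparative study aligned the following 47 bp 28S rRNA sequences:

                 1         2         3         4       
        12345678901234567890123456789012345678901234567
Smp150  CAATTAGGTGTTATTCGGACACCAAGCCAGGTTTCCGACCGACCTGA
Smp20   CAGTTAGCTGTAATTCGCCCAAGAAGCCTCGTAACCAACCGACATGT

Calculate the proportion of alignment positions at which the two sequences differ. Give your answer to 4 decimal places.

0.2979

Mismatches occur at site 3 (A/G), site 8 (G/C), site 12 (T/A), site 18 (G/C), site 19 (A/C), site 22 (C/A), site 23 (C/G), site 29 (A/T), site 30 (G/C), site 33 (T/A), site 34 (T/A), site 37 (G/A), site 44 (C/A), site 47 (A/T).
There are 14 differences over 47 sites, so p = 14/47 = 0.2979.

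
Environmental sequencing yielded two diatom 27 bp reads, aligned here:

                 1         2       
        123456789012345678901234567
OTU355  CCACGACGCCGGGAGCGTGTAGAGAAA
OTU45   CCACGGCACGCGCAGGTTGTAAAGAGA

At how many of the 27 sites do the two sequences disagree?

9

Differing sites — 6:A/G; 8:G/A; 10:C/G; 11:G/C; 13:G/C; 16:C/G; 17:G/T; 22:G/A; 26:A/G.
That gives 9 mismatches out of 27 aligned sites, so the Hamming distance is 9.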